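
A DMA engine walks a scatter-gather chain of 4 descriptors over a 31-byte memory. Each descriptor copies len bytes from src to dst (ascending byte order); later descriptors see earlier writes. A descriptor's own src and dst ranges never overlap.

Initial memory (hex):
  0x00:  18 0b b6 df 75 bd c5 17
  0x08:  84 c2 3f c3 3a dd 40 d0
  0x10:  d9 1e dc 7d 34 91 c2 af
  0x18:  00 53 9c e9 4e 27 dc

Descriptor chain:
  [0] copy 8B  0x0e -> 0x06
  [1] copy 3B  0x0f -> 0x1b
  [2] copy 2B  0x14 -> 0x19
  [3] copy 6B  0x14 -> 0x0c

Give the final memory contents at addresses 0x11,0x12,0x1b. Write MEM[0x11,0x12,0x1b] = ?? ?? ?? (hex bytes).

MEM[0x11,0x12,0x1b] = 34 dc d0

  after D0: wrote 8B at 0x06 = 40d0d91edc7d3491
  after D1: wrote 3B at 0x1b = d0d91e
  after D2: wrote 2B at 0x19 = 3491
  after D3: wrote 6B at 0x0c = 3491c2af0034
query mem[0x11]=0x34, mem[0x12]=0xdc, mem[0x1b]=0xd0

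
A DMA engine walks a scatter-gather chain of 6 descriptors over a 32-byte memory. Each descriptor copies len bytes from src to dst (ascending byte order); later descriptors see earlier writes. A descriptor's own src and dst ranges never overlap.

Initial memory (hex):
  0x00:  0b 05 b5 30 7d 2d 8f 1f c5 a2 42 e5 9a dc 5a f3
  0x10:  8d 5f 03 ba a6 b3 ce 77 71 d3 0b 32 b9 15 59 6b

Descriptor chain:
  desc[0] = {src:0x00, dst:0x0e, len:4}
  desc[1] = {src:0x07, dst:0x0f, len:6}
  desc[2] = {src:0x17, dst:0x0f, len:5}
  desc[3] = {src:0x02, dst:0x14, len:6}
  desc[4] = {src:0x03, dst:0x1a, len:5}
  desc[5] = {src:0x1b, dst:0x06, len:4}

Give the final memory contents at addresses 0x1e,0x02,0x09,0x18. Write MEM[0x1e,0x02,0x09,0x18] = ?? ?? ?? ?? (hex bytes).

#0 dst[0x0e+4] := {0x0b,0x05,0xb5,0x30}
#1 dst[0x0f+6] := {0x1f,0xc5,0xa2,0x42,0xe5,0x9a}
#2 dst[0x0f+5] := {0x77,0x71,0xd3,0x0b,0x32}
#3 dst[0x14+6] := {0xb5,0x30,0x7d,0x2d,0x8f,0x1f}
#4 dst[0x1a+5] := {0x30,0x7d,0x2d,0x8f,0x1f}
#5 dst[0x06+4] := {0x7d,0x2d,0x8f,0x1f}
query mem[0x1e]=0x1f, mem[0x02]=0xb5, mem[0x09]=0x1f, mem[0x18]=0x8f

MEM[0x1e,0x02,0x09,0x18] = 1f b5 1f 8f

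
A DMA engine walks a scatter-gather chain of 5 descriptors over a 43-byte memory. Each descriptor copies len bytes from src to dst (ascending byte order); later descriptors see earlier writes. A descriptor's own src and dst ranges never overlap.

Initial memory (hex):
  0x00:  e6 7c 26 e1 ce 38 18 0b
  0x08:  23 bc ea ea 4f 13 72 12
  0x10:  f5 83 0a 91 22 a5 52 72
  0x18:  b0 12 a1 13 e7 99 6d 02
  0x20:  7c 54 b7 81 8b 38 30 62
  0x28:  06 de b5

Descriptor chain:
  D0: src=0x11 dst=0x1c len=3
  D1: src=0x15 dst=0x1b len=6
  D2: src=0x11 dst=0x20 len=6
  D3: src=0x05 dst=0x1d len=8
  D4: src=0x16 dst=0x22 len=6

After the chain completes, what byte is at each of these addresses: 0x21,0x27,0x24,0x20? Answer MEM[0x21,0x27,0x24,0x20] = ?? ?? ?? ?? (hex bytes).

D0: mem[0x1c..0x1e] <- [83 0a 91]
D1: mem[0x1b..0x20] <- [a5 52 72 b0 12 a1]
D2: mem[0x20..0x25] <- [83 0a 91 22 a5 52]
D3: mem[0x1d..0x24] <- [38 18 0b 23 bc ea ea 4f]
D4: mem[0x22..0x27] <- [52 72 b0 12 a1 a5]
query mem[0x21]=0xbc, mem[0x27]=0xa5, mem[0x24]=0xb0, mem[0x20]=0x23

MEM[0x21,0x27,0x24,0x20] = bc a5 b0 23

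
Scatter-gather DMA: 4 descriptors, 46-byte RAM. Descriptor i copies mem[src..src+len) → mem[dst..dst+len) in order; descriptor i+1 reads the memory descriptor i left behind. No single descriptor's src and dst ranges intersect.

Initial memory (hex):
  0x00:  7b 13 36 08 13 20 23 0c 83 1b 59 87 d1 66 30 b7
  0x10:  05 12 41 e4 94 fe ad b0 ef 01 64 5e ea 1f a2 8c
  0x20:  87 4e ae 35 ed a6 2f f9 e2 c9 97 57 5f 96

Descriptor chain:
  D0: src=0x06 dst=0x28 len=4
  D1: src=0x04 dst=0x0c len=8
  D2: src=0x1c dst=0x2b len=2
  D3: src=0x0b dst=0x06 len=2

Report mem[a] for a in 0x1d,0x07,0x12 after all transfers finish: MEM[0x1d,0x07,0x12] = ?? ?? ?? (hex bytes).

[0] 0x06->0x28 len=4 : 23 0c 83 1b
[1] 0x04->0x0c len=8 : 13 20 23 0c 83 1b 59 87
[2] 0x1c->0x2b len=2 : ea 1f
[3] 0x0b->0x06 len=2 : 87 13
query mem[0x1d]=0x1f, mem[0x07]=0x13, mem[0x12]=0x59

MEM[0x1d,0x07,0x12] = 1f 13 59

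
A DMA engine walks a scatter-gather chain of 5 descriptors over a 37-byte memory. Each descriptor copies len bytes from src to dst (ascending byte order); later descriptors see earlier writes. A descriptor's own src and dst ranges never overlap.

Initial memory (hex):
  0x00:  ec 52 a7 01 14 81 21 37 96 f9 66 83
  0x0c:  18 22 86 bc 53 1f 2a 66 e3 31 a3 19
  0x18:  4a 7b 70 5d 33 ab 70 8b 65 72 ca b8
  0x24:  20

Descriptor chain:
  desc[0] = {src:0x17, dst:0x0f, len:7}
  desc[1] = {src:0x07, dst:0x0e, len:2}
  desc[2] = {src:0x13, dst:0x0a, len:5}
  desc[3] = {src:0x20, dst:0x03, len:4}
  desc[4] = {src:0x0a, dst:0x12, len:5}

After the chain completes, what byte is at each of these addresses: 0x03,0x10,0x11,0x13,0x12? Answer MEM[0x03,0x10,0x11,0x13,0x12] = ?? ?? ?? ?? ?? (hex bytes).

D0: mem[0x0f..0x15] <- [19 4a 7b 70 5d 33 ab]
D1: mem[0x0e..0x0f] <- [37 96]
D2: mem[0x0a..0x0e] <- [5d 33 ab a3 19]
D3: mem[0x03..0x06] <- [65 72 ca b8]
D4: mem[0x12..0x16] <- [5d 33 ab a3 19]
query mem[0x03]=0x65, mem[0x10]=0x4a, mem[0x11]=0x7b, mem[0x13]=0x33, mem[0x12]=0x5d

MEM[0x03,0x10,0x11,0x13,0x12] = 65 4a 7b 33 5d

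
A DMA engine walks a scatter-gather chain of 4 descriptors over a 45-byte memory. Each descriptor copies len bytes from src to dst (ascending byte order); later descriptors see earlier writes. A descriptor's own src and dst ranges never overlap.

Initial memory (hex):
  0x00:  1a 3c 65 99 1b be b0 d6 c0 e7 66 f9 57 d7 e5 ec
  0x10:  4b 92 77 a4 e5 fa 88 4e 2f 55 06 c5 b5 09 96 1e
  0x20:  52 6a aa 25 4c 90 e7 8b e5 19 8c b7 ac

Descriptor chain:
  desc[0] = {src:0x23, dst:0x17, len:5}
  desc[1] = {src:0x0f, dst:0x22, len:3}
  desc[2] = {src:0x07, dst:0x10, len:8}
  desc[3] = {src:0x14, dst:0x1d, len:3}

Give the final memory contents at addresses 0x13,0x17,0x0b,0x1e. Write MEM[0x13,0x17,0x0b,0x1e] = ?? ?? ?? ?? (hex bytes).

D0: mem[0x17..0x1b] <- [25 4c 90 e7 8b]
D1: mem[0x22..0x24] <- [ec 4b 92]
D2: mem[0x10..0x17] <- [d6 c0 e7 66 f9 57 d7 e5]
D3: mem[0x1d..0x1f] <- [f9 57 d7]
query mem[0x13]=0x66, mem[0x17]=0xe5, mem[0x0b]=0xf9, mem[0x1e]=0x57

MEM[0x13,0x17,0x0b,0x1e] = 66 e5 f9 57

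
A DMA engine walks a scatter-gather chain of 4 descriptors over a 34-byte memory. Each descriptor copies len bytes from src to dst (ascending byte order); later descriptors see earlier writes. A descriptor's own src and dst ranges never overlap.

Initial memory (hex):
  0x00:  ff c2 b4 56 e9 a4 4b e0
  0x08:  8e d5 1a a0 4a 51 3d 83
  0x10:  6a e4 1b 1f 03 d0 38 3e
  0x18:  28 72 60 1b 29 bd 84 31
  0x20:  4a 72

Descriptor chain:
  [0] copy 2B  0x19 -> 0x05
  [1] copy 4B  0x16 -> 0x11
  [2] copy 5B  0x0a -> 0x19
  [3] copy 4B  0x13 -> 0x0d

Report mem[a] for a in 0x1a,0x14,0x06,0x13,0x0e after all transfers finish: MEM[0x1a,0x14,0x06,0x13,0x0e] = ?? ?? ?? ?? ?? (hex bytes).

MEM[0x1a,0x14,0x06,0x13,0x0e] = a0 72 60 28 72

[0] 0x19->0x05 len=2 : 72 60
[1] 0x16->0x11 len=4 : 38 3e 28 72
[2] 0x0a->0x19 len=5 : 1a a0 4a 51 3d
[3] 0x13->0x0d len=4 : 28 72 d0 38
query mem[0x1a]=0xa0, mem[0x14]=0x72, mem[0x06]=0x60, mem[0x13]=0x28, mem[0x0e]=0x72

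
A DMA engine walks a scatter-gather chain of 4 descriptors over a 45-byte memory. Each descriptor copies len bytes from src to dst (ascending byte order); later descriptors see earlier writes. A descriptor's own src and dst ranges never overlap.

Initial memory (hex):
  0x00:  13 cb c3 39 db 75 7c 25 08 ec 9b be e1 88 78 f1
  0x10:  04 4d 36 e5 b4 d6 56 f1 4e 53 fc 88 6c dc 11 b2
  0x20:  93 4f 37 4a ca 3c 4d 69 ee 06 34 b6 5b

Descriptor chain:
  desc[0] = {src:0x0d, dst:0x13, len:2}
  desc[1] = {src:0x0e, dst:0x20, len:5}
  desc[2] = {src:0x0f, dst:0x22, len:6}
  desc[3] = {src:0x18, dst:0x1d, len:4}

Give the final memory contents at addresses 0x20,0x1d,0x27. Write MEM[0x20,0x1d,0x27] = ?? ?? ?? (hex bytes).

MEM[0x20,0x1d,0x27] = 88 4e 78

D0: mem[0x13..0x14] <- [88 78]
D1: mem[0x20..0x24] <- [78 f1 04 4d 36]
D2: mem[0x22..0x27] <- [f1 04 4d 36 88 78]
D3: mem[0x1d..0x20] <- [4e 53 fc 88]
query mem[0x20]=0x88, mem[0x1d]=0x4e, mem[0x27]=0x78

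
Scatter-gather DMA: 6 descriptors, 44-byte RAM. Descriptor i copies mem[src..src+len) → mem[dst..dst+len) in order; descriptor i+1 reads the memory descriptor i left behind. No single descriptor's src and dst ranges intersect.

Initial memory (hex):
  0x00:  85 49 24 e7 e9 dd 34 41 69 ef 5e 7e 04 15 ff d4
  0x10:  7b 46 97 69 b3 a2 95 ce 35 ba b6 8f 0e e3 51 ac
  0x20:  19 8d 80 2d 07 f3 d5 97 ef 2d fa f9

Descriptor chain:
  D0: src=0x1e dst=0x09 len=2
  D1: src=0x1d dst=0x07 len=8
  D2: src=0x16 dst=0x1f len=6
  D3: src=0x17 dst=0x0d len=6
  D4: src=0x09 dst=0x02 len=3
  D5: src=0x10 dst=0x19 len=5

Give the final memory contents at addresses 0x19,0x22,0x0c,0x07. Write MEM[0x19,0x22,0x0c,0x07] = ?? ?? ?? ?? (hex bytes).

MEM[0x19,0x22,0x0c,0x07] = b6 ba 80 e3

[0] 0x1e->0x09 len=2 : 51 ac
[1] 0x1d->0x07 len=8 : e3 51 ac 19 8d 80 2d 07
[2] 0x16->0x1f len=6 : 95 ce 35 ba b6 8f
[3] 0x17->0x0d len=6 : ce 35 ba b6 8f 0e
[4] 0x09->0x02 len=3 : ac 19 8d
[5] 0x10->0x19 len=5 : b6 8f 0e 69 b3
query mem[0x19]=0xb6, mem[0x22]=0xba, mem[0x0c]=0x80, mem[0x07]=0xe3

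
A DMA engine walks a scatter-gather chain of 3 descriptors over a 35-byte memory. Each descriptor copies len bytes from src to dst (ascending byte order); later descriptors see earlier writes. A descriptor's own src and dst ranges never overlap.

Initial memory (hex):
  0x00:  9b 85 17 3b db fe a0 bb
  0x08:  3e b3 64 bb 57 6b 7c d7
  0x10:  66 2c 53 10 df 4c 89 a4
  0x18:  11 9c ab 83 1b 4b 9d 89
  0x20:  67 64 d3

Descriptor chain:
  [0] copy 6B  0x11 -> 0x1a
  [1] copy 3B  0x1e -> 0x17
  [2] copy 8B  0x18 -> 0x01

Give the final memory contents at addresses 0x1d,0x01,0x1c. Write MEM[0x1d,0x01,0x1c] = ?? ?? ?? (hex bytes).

MEM[0x1d,0x01,0x1c] = df 89 10

D0: mem[0x1a..0x1f] <- [2c 53 10 df 4c 89]
D1: mem[0x17..0x19] <- [4c 89 67]
D2: mem[0x01..0x08] <- [89 67 2c 53 10 df 4c 89]
query mem[0x1d]=0xdf, mem[0x01]=0x89, mem[0x1c]=0x10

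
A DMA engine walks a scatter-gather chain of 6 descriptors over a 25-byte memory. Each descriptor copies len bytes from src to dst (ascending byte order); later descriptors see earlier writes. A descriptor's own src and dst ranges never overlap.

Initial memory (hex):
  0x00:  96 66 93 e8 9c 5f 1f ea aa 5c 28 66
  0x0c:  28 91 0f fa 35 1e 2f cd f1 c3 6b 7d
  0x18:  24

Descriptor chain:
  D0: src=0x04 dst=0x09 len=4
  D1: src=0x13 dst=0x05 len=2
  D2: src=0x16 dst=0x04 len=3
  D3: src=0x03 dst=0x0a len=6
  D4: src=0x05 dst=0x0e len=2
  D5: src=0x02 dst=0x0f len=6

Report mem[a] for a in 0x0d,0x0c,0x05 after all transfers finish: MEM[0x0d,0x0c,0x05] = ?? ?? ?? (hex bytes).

MEM[0x0d,0x0c,0x05] = 24 7d 7d

D0: mem[0x09..0x0c] <- [9c 5f 1f ea]
D1: mem[0x05..0x06] <- [cd f1]
D2: mem[0x04..0x06] <- [6b 7d 24]
D3: mem[0x0a..0x0f] <- [e8 6b 7d 24 ea aa]
D4: mem[0x0e..0x0f] <- [7d 24]
D5: mem[0x0f..0x14] <- [93 e8 6b 7d 24 ea]
query mem[0x0d]=0x24, mem[0x0c]=0x7d, mem[0x05]=0x7d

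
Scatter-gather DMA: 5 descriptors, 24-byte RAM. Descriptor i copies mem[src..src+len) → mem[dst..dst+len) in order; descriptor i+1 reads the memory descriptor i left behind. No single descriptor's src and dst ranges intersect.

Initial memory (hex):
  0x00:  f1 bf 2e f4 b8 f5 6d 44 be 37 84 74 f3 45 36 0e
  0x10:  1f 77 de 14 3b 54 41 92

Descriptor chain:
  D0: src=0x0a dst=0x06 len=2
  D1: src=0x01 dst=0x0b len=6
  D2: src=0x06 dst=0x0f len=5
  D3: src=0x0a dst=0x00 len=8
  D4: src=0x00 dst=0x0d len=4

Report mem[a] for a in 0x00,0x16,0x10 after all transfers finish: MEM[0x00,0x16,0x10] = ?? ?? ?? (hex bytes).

MEM[0x00,0x16,0x10] = 84 41 f4

  after D0: wrote 2B at 0x06 = 8474
  after D1: wrote 6B at 0x0b = bf2ef4b8f584
  after D2: wrote 5B at 0x0f = 8474be3784
  after D3: wrote 8B at 0x00 = 84bf2ef4b88474be
  after D4: wrote 4B at 0x0d = 84bf2ef4
query mem[0x00]=0x84, mem[0x16]=0x41, mem[0x10]=0xf4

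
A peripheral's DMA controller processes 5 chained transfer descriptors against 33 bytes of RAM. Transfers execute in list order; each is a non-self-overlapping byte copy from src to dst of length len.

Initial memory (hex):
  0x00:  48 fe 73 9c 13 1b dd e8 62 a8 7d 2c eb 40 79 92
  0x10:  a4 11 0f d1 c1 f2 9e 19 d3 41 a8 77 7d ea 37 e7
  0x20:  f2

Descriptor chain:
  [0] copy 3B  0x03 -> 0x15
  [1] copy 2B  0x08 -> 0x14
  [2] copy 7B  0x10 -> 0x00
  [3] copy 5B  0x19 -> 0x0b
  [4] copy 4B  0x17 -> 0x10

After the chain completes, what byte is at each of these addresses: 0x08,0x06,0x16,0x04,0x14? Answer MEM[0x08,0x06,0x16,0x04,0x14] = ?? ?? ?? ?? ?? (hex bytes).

#0 dst[0x15+3] := {0x9c,0x13,0x1b}
#1 dst[0x14+2] := {0x62,0xa8}
#2 dst[0x00+7] := {0xa4,0x11,0x0f,0xd1,0x62,0xa8,0x13}
#3 dst[0x0b+5] := {0x41,0xa8,0x77,0x7d,0xea}
#4 dst[0x10+4] := {0x1b,0xd3,0x41,0xa8}
query mem[0x08]=0x62, mem[0x06]=0x13, mem[0x16]=0x13, mem[0x04]=0x62, mem[0x14]=0x62

MEM[0x08,0x06,0x16,0x04,0x14] = 62 13 13 62 62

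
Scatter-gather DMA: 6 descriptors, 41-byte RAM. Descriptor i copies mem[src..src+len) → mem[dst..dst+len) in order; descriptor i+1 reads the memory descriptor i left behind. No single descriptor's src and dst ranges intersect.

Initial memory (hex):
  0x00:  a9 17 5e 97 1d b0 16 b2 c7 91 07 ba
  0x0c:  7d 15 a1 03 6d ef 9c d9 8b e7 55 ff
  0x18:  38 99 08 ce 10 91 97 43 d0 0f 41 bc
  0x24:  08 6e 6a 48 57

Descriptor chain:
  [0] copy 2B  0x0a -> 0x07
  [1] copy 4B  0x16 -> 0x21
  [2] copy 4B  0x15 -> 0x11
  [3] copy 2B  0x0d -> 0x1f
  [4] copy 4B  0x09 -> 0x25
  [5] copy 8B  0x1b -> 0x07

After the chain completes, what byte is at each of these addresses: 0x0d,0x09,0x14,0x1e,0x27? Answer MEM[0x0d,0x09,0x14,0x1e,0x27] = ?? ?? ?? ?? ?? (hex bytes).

#0 dst[0x07+2] := {0x07,0xba}
#1 dst[0x21+4] := {0x55,0xff,0x38,0x99}
#2 dst[0x11+4] := {0xe7,0x55,0xff,0x38}
#3 dst[0x1f+2] := {0x15,0xa1}
#4 dst[0x25+4] := {0x91,0x07,0xba,0x7d}
#5 dst[0x07+8] := {0xce,0x10,0x91,0x97,0x15,0xa1,0x55,0xff}
query mem[0x0d]=0x55, mem[0x09]=0x91, mem[0x14]=0x38, mem[0x1e]=0x97, mem[0x27]=0xba

MEM[0x0d,0x09,0x14,0x1e,0x27] = 55 91 38 97 ba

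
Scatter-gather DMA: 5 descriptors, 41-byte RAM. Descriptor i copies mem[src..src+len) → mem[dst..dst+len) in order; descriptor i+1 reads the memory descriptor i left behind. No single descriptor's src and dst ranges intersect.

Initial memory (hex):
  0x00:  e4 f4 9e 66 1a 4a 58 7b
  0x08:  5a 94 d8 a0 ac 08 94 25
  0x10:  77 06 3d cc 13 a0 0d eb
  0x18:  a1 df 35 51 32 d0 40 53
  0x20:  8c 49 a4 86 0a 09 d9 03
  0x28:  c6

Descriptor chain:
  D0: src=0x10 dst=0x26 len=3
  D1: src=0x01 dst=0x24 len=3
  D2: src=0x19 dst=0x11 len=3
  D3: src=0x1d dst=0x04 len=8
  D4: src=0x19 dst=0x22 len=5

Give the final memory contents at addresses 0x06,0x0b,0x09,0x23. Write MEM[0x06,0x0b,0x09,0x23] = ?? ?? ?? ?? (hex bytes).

#0 dst[0x26+3] := {0x77,0x06,0x3d}
#1 dst[0x24+3] := {0xf4,0x9e,0x66}
#2 dst[0x11+3] := {0xdf,0x35,0x51}
#3 dst[0x04+8] := {0xd0,0x40,0x53,0x8c,0x49,0xa4,0x86,0xf4}
#4 dst[0x22+5] := {0xdf,0x35,0x51,0x32,0xd0}
query mem[0x06]=0x53, mem[0x0b]=0xf4, mem[0x09]=0xa4, mem[0x23]=0x35

MEM[0x06,0x0b,0x09,0x23] = 53 f4 a4 35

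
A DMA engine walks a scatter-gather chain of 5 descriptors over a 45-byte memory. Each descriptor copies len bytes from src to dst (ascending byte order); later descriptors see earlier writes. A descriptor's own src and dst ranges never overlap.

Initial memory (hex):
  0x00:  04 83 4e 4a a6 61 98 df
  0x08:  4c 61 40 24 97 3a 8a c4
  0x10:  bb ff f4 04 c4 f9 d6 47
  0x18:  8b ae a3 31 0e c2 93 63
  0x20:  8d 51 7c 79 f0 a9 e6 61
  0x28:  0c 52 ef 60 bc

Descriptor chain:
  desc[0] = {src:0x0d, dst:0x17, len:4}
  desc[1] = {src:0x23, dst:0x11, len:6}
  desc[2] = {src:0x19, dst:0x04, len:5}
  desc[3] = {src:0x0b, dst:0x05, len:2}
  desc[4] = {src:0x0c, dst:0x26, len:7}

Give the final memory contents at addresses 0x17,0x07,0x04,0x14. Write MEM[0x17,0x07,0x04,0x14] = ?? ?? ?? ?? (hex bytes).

D0: mem[0x17..0x1a] <- [3a 8a c4 bb]
D1: mem[0x11..0x16] <- [79 f0 a9 e6 61 0c]
D2: mem[0x04..0x08] <- [c4 bb 31 0e c2]
D3: mem[0x05..0x06] <- [24 97]
D4: mem[0x26..0x2c] <- [97 3a 8a c4 bb 79 f0]
query mem[0x17]=0x3a, mem[0x07]=0x0e, mem[0x04]=0xc4, mem[0x14]=0xe6

MEM[0x17,0x07,0x04,0x14] = 3a 0e c4 e6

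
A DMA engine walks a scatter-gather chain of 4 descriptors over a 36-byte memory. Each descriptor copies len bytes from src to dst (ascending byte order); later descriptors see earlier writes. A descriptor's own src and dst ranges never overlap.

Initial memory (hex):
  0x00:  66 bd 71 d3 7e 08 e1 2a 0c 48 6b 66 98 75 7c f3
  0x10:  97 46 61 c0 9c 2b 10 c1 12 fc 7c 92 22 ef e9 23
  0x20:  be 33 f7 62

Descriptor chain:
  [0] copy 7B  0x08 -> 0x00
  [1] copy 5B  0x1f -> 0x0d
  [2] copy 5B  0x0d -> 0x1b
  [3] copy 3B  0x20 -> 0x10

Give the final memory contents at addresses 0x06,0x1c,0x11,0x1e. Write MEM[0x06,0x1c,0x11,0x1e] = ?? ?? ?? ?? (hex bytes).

  after D0: wrote 7B at 0x00 = 0c486b6698757c
  after D1: wrote 5B at 0x0d = 23be33f762
  after D2: wrote 5B at 0x1b = 23be33f762
  after D3: wrote 3B at 0x10 = be33f7
query mem[0x06]=0x7c, mem[0x1c]=0xbe, mem[0x11]=0x33, mem[0x1e]=0xf7

MEM[0x06,0x1c,0x11,0x1e] = 7c be 33 f7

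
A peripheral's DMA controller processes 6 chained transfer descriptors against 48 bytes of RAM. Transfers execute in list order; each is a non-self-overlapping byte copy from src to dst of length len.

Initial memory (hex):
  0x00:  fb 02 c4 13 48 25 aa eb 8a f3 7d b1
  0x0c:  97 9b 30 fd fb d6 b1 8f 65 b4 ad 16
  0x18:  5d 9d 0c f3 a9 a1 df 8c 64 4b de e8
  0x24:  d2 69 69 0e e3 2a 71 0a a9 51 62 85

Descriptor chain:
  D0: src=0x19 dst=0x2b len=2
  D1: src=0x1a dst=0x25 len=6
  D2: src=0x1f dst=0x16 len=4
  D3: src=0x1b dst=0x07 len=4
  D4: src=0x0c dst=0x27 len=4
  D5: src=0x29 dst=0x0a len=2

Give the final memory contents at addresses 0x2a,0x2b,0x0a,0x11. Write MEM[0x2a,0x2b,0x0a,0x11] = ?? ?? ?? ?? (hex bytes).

MEM[0x2a,0x2b,0x0a,0x11] = fd 9d 30 d6

[0] 0x19->0x2b len=2 : 9d 0c
[1] 0x1a->0x25 len=6 : 0c f3 a9 a1 df 8c
[2] 0x1f->0x16 len=4 : 8c 64 4b de
[3] 0x1b->0x07 len=4 : f3 a9 a1 df
[4] 0x0c->0x27 len=4 : 97 9b 30 fd
[5] 0x29->0x0a len=2 : 30 fd
query mem[0x2a]=0xfd, mem[0x2b]=0x9d, mem[0x0a]=0x30, mem[0x11]=0xd6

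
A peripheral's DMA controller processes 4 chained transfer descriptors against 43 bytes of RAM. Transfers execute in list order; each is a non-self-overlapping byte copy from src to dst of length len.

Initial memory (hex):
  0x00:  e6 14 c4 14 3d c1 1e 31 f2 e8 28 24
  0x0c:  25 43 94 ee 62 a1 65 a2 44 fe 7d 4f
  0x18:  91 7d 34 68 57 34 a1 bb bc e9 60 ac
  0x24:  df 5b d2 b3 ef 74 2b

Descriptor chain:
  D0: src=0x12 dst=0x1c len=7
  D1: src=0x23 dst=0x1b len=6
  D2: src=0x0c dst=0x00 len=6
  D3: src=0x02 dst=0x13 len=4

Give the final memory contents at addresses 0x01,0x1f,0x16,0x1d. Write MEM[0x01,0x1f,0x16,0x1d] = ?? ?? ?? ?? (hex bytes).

  after D0: wrote 7B at 0x1c = 65a244fe7d4f91
  after D1: wrote 6B at 0x1b = acdf5bd2b3ef
  after D2: wrote 6B at 0x00 = 254394ee62a1
  after D3: wrote 4B at 0x13 = 94ee62a1
query mem[0x01]=0x43, mem[0x1f]=0xb3, mem[0x16]=0xa1, mem[0x1d]=0x5b

MEM[0x01,0x1f,0x16,0x1d] = 43 b3 a1 5b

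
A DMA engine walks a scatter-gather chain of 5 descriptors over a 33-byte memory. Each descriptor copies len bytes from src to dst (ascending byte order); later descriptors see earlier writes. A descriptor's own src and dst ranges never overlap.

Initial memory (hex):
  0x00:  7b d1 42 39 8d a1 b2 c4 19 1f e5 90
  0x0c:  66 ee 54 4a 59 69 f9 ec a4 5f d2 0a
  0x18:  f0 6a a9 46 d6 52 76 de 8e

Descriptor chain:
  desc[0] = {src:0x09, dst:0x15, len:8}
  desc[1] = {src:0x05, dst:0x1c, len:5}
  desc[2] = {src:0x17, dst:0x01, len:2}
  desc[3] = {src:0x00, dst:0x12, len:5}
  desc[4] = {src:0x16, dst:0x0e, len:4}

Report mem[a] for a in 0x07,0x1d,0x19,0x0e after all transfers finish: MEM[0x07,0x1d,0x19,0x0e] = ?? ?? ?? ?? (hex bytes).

  after D0: wrote 8B at 0x15 = 1fe59066ee544a59
  after D1: wrote 5B at 0x1c = a1b2c4191f
  after D2: wrote 2B at 0x01 = 9066
  after D3: wrote 5B at 0x12 = 7b9066398d
  after D4: wrote 4B at 0x0e = 8d9066ee
query mem[0x07]=0xc4, mem[0x1d]=0xb2, mem[0x19]=0xee, mem[0x0e]=0x8d

MEM[0x07,0x1d,0x19,0x0e] = c4 b2 ee 8d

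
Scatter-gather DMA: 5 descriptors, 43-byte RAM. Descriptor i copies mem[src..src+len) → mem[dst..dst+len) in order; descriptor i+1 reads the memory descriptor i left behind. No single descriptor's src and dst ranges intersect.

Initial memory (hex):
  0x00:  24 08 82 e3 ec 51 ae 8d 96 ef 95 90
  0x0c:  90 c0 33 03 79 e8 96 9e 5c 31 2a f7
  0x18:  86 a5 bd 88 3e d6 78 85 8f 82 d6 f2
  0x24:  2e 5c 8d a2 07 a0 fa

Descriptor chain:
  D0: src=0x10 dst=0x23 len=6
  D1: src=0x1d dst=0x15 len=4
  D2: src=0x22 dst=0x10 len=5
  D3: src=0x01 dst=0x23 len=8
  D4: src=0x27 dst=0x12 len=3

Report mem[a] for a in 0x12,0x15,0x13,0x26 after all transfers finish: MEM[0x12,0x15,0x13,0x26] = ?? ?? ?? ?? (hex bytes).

  after D0: wrote 6B at 0x23 = 79e8969e5c31
  after D1: wrote 4B at 0x15 = d678858f
  after D2: wrote 5B at 0x10 = d679e8969e
  after D3: wrote 8B at 0x23 = 0882e3ec51ae8d96
  after D4: wrote 3B at 0x12 = 51ae8d
query mem[0x12]=0x51, mem[0x15]=0xd6, mem[0x13]=0xae, mem[0x26]=0xec

MEM[0x12,0x15,0x13,0x26] = 51 d6 ae ec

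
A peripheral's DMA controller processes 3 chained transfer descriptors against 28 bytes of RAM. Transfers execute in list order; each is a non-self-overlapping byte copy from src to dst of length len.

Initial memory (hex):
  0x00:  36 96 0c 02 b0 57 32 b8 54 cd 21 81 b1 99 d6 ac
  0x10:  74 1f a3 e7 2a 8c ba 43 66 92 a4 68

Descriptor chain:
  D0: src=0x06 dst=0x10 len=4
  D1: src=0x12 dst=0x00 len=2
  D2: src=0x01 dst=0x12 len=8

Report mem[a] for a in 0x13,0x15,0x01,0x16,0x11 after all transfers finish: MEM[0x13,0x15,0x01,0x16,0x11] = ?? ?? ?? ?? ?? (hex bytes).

MEM[0x13,0x15,0x01,0x16,0x11] = 0c b0 cd 57 b8

[0] 0x06->0x10 len=4 : 32 b8 54 cd
[1] 0x12->0x00 len=2 : 54 cd
[2] 0x01->0x12 len=8 : cd 0c 02 b0 57 32 b8 54
query mem[0x13]=0x0c, mem[0x15]=0xb0, mem[0x01]=0xcd, mem[0x16]=0x57, mem[0x11]=0xb8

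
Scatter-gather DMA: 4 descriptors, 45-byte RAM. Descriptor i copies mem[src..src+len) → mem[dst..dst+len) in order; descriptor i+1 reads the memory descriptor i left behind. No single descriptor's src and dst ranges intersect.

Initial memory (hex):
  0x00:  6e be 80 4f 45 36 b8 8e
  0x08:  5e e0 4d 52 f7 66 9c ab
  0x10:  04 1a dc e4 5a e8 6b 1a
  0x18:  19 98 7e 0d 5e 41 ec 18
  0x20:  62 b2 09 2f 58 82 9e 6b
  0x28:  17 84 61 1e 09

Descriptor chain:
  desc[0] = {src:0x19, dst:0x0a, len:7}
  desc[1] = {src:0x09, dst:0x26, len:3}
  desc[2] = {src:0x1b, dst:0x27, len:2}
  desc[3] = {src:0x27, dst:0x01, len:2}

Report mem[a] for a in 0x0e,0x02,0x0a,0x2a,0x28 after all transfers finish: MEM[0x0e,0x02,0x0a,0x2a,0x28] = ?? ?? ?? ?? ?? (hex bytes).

MEM[0x0e,0x02,0x0a,0x2a,0x28] = 41 5e 98 61 5e

  after D0: wrote 7B at 0x0a = 987e0d5e41ec18
  after D1: wrote 3B at 0x26 = e0987e
  after D2: wrote 2B at 0x27 = 0d5e
  after D3: wrote 2B at 0x01 = 0d5e
query mem[0x0e]=0x41, mem[0x02]=0x5e, mem[0x0a]=0x98, mem[0x2a]=0x61, mem[0x28]=0x5e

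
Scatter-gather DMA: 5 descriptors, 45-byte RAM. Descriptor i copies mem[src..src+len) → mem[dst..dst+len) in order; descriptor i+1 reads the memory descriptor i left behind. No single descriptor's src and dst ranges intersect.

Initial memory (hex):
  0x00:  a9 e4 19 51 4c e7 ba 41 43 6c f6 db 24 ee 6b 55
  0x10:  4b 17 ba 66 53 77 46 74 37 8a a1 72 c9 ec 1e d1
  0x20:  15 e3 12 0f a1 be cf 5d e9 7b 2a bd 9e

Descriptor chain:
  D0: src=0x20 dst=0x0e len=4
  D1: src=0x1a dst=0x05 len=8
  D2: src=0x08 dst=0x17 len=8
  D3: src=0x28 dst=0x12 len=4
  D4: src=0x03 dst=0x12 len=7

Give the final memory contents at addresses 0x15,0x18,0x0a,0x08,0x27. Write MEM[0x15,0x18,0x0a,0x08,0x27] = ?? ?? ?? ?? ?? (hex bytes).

MEM[0x15,0x18,0x0a,0x08,0x27] = 72 1e d1 ec 5d

#0 dst[0x0e+4] := {0x15,0xe3,0x12,0x0f}
#1 dst[0x05+8] := {0xa1,0x72,0xc9,0xec,0x1e,0xd1,0x15,0xe3}
#2 dst[0x17+8] := {0xec,0x1e,0xd1,0x15,0xe3,0xee,0x15,0xe3}
#3 dst[0x12+4] := {0xe9,0x7b,0x2a,0xbd}
#4 dst[0x12+7] := {0x51,0x4c,0xa1,0x72,0xc9,0xec,0x1e}
query mem[0x15]=0x72, mem[0x18]=0x1e, mem[0x0a]=0xd1, mem[0x08]=0xec, mem[0x27]=0x5d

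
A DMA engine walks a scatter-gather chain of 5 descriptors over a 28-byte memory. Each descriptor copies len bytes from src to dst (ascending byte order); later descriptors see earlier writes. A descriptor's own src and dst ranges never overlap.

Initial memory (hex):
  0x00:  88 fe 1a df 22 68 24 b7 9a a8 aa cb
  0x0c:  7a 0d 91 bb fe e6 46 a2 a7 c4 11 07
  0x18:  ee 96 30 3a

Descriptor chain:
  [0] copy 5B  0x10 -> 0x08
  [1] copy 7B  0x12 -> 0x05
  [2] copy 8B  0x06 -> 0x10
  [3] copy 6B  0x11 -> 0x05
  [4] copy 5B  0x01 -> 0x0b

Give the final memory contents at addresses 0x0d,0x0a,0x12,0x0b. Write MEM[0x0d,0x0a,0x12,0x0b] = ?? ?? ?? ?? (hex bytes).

MEM[0x0d,0x0a,0x12,0x0b] = df a7 c4 fe

D0: mem[0x08..0x0c] <- [fe e6 46 a2 a7]
D1: mem[0x05..0x0b] <- [46 a2 a7 c4 11 07 ee]
D2: mem[0x10..0x17] <- [a2 a7 c4 11 07 ee a7 0d]
D3: mem[0x05..0x0a] <- [a7 c4 11 07 ee a7]
D4: mem[0x0b..0x0f] <- [fe 1a df 22 a7]
query mem[0x0d]=0xdf, mem[0x0a]=0xa7, mem[0x12]=0xc4, mem[0x0b]=0xfe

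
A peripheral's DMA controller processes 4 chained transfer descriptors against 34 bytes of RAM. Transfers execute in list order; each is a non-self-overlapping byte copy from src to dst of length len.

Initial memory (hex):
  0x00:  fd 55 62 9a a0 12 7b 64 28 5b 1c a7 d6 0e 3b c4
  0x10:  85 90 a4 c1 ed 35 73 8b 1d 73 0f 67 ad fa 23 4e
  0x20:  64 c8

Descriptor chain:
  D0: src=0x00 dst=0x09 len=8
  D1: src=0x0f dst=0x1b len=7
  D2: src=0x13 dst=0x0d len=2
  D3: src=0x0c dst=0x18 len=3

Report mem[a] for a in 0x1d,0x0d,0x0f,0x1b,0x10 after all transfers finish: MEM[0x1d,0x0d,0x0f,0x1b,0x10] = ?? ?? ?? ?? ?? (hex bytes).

  after D0: wrote 8B at 0x09 = fd55629aa0127b64
  after D1: wrote 7B at 0x1b = 7b6490a4c1ed35
  after D2: wrote 2B at 0x0d = c1ed
  after D3: wrote 3B at 0x18 = 9ac1ed
query mem[0x1d]=0x90, mem[0x0d]=0xc1, mem[0x0f]=0x7b, mem[0x1b]=0x7b, mem[0x10]=0x64

MEM[0x1d,0x0d,0x0f,0x1b,0x10] = 90 c1 7b 7b 64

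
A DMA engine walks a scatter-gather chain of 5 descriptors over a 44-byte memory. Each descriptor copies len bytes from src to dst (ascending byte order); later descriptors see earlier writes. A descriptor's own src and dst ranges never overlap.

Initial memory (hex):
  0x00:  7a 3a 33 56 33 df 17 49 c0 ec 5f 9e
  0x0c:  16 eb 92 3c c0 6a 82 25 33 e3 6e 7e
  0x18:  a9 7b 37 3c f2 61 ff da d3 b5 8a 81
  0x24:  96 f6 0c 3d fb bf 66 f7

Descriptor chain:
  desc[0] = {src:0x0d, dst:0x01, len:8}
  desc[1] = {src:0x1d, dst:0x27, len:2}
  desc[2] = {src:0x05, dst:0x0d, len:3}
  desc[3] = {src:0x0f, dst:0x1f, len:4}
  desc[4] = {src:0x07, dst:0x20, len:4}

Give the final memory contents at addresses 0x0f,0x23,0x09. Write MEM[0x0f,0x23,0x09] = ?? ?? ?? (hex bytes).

MEM[0x0f,0x23,0x09] = 25 5f ec

  after D0: wrote 8B at 0x01 = eb923cc06a822533
  after D1: wrote 2B at 0x27 = 61ff
  after D2: wrote 3B at 0x0d = 6a8225
  after D3: wrote 4B at 0x1f = 25c06a82
  after D4: wrote 4B at 0x20 = 2533ec5f
query mem[0x0f]=0x25, mem[0x23]=0x5f, mem[0x09]=0xec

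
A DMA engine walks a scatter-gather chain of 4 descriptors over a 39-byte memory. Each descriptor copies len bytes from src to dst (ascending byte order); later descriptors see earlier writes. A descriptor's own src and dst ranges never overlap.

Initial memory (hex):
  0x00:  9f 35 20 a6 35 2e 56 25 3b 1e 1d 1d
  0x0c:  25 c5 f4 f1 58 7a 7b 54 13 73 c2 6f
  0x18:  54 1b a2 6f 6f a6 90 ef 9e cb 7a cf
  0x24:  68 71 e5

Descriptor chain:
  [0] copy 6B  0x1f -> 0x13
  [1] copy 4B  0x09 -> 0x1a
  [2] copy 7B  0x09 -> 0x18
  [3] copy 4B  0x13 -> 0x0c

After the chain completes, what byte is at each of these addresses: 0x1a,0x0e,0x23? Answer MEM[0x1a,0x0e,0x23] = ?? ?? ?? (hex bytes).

MEM[0x1a,0x0e,0x23] = 1d cb cf

D0: mem[0x13..0x18] <- [ef 9e cb 7a cf 68]
D1: mem[0x1a..0x1d] <- [1e 1d 1d 25]
D2: mem[0x18..0x1e] <- [1e 1d 1d 25 c5 f4 f1]
D3: mem[0x0c..0x0f] <- [ef 9e cb 7a]
query mem[0x1a]=0x1d, mem[0x0e]=0xcb, mem[0x23]=0xcf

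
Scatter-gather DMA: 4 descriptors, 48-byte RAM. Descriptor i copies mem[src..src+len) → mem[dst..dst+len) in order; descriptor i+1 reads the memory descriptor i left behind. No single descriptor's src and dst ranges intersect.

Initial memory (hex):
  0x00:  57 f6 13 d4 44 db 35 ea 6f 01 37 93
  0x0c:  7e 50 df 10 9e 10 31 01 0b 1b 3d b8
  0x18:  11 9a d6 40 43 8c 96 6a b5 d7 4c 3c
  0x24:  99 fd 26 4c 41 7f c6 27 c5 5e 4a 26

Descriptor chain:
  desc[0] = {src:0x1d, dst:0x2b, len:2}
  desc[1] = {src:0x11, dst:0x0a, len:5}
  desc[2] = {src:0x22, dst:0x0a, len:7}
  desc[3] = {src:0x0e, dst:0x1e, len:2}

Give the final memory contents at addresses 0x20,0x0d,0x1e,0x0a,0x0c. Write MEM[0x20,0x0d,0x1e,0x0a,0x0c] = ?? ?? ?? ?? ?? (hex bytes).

[0] 0x1d->0x2b len=2 : 8c 96
[1] 0x11->0x0a len=5 : 10 31 01 0b 1b
[2] 0x22->0x0a len=7 : 4c 3c 99 fd 26 4c 41
[3] 0x0e->0x1e len=2 : 26 4c
query mem[0x20]=0xb5, mem[0x0d]=0xfd, mem[0x1e]=0x26, mem[0x0a]=0x4c, mem[0x0c]=0x99

MEM[0x20,0x0d,0x1e,0x0a,0x0c] = b5 fd 26 4c 99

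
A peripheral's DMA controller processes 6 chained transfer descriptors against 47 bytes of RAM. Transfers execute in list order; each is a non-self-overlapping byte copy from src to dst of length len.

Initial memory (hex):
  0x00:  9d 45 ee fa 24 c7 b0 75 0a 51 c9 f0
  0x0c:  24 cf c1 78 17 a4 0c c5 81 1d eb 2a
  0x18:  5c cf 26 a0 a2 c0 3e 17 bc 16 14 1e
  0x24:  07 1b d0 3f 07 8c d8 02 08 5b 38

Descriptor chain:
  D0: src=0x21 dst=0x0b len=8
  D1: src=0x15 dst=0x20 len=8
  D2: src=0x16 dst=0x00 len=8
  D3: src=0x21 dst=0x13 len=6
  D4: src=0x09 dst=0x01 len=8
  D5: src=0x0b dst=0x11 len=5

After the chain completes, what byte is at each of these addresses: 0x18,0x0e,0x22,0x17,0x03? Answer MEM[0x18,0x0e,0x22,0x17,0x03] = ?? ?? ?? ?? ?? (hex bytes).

  after D0: wrote 8B at 0x0b = 16141e071bd03f07
  after D1: wrote 8B at 0x20 = 1deb2a5ccf26a0a2
  after D2: wrote 8B at 0x00 = eb2a5ccf26a0a2c0
  after D3: wrote 6B at 0x13 = eb2a5ccf26a0
  after D4: wrote 8B at 0x01 = 51c916141e071bd0
  after D5: wrote 5B at 0x11 = 16141e071b
query mem[0x18]=0xa0, mem[0x0e]=0x07, mem[0x22]=0x2a, mem[0x17]=0x26, mem[0x03]=0x16

MEM[0x18,0x0e,0x22,0x17,0x03] = a0 07 2a 26 16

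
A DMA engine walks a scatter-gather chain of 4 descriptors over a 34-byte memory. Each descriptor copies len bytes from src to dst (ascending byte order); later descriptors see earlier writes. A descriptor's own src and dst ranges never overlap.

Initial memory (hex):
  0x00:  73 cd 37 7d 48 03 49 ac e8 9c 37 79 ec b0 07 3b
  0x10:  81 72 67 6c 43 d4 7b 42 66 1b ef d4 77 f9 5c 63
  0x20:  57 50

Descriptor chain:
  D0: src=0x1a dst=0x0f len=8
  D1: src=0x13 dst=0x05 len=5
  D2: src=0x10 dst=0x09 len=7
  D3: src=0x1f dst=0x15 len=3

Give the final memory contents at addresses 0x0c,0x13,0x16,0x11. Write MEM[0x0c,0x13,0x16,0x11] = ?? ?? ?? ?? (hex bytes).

#0 dst[0x0f+8] := {0xef,0xd4,0x77,0xf9,0x5c,0x63,0x57,0x50}
#1 dst[0x05+5] := {0x5c,0x63,0x57,0x50,0x42}
#2 dst[0x09+7] := {0xd4,0x77,0xf9,0x5c,0x63,0x57,0x50}
#3 dst[0x15+3] := {0x63,0x57,0x50}
query mem[0x0c]=0x5c, mem[0x13]=0x5c, mem[0x16]=0x57, mem[0x11]=0x77

MEM[0x0c,0x13,0x16,0x11] = 5c 5c 57 77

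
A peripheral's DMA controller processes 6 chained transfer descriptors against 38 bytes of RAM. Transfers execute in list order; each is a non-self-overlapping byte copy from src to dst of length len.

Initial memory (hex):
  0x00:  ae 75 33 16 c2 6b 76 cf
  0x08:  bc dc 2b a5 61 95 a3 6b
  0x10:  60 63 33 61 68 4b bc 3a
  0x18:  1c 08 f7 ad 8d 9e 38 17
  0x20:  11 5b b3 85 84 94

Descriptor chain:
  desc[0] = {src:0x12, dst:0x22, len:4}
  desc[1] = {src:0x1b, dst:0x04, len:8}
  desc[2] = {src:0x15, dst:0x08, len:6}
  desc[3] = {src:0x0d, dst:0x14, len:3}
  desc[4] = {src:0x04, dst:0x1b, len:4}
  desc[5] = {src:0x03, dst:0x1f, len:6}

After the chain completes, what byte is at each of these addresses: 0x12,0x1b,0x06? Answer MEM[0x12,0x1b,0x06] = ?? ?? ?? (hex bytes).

  after D0: wrote 4B at 0x22 = 3361684b
  after D1: wrote 8B at 0x04 = ad8d9e3817115b33
  after D2: wrote 6B at 0x08 = 4bbc3a1c08f7
  after D3: wrote 3B at 0x14 = f7a36b
  after D4: wrote 4B at 0x1b = ad8d9e38
  after D5: wrote 6B at 0x1f = 16ad8d9e384b
query mem[0x12]=0x33, mem[0x1b]=0xad, mem[0x06]=0x9e

MEM[0x12,0x1b,0x06] = 33 ad 9e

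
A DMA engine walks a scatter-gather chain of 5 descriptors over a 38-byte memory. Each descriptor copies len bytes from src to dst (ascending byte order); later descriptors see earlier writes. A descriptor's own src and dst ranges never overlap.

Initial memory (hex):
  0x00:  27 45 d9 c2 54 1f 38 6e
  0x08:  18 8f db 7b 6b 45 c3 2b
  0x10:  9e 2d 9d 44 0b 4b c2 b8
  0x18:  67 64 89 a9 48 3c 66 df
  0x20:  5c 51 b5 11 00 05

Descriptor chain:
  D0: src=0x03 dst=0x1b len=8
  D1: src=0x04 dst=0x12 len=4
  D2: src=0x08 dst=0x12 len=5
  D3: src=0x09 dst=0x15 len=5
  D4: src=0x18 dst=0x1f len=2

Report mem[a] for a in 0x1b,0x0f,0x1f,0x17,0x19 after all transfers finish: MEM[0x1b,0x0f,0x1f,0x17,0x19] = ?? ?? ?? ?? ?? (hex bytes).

[0] 0x03->0x1b len=8 : c2 54 1f 38 6e 18 8f db
[1] 0x04->0x12 len=4 : 54 1f 38 6e
[2] 0x08->0x12 len=5 : 18 8f db 7b 6b
[3] 0x09->0x15 len=5 : 8f db 7b 6b 45
[4] 0x18->0x1f len=2 : 6b 45
query mem[0x1b]=0xc2, mem[0x0f]=0x2b, mem[0x1f]=0x6b, mem[0x17]=0x7b, mem[0x19]=0x45

MEM[0x1b,0x0f,0x1f,0x17,0x19] = c2 2b 6b 7b 45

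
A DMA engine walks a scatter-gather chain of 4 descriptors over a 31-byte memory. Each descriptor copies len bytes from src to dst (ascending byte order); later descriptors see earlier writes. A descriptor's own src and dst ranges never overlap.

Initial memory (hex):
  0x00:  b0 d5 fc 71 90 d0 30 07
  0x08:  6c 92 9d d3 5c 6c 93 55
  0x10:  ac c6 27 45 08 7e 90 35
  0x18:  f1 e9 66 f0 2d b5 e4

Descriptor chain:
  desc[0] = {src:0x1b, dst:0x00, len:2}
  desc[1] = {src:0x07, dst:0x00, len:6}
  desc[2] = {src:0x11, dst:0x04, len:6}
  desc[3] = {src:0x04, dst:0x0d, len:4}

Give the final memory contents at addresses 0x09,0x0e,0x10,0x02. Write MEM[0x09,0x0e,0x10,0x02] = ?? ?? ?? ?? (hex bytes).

D0: mem[0x00..0x01] <- [f0 2d]
D1: mem[0x00..0x05] <- [07 6c 92 9d d3 5c]
D2: mem[0x04..0x09] <- [c6 27 45 08 7e 90]
D3: mem[0x0d..0x10] <- [c6 27 45 08]
query mem[0x09]=0x90, mem[0x0e]=0x27, mem[0x10]=0x08, mem[0x02]=0x92

MEM[0x09,0x0e,0x10,0x02] = 90 27 08 92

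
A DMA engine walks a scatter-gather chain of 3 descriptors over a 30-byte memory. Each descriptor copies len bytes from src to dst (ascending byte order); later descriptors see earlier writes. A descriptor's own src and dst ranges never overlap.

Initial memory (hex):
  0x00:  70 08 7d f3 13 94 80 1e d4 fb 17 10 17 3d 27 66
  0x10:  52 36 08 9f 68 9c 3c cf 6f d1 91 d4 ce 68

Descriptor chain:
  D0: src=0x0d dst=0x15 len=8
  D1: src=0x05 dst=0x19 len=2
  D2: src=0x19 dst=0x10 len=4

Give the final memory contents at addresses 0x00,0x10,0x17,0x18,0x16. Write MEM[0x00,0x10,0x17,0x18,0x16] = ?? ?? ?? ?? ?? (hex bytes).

  after D0: wrote 8B at 0x15 = 3d27665236089f68
  after D1: wrote 2B at 0x19 = 9480
  after D2: wrote 4B at 0x10 = 94809f68
query mem[0x00]=0x70, mem[0x10]=0x94, mem[0x17]=0x66, mem[0x18]=0x52, mem[0x16]=0x27

MEM[0x00,0x10,0x17,0x18,0x16] = 70 94 66 52 27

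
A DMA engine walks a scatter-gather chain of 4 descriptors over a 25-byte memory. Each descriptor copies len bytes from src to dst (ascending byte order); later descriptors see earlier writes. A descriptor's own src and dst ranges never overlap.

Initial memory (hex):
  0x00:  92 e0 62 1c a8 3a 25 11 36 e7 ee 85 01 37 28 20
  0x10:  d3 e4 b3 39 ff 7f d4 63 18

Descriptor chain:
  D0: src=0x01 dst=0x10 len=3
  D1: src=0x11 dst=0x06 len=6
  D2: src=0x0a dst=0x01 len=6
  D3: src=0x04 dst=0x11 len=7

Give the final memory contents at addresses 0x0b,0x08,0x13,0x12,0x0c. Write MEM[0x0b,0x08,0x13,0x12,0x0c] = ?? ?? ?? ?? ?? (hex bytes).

MEM[0x0b,0x08,0x13,0x12,0x0c] = d4 39 20 28 01

D0: mem[0x10..0x12] <- [e0 62 1c]
D1: mem[0x06..0x0b] <- [62 1c 39 ff 7f d4]
D2: mem[0x01..0x06] <- [7f d4 01 37 28 20]
D3: mem[0x11..0x17] <- [37 28 20 1c 39 ff 7f]
query mem[0x0b]=0xd4, mem[0x08]=0x39, mem[0x13]=0x20, mem[0x12]=0x28, mem[0x0c]=0x01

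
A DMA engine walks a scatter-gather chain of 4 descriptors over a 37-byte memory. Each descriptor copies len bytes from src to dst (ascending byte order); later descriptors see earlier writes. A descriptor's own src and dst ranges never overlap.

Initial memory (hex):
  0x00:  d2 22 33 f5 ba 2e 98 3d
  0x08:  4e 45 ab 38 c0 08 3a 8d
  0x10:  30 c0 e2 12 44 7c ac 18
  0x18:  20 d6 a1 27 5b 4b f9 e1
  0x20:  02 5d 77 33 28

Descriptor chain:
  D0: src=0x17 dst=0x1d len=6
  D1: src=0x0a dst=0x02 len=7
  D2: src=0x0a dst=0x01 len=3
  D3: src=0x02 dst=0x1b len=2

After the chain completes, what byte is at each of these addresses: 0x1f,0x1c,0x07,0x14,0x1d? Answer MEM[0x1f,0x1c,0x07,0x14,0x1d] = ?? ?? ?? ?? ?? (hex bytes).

MEM[0x1f,0x1c,0x07,0x14,0x1d] = d6 c0 8d 44 18

[0] 0x17->0x1d len=6 : 18 20 d6 a1 27 5b
[1] 0x0a->0x02 len=7 : ab 38 c0 08 3a 8d 30
[2] 0x0a->0x01 len=3 : ab 38 c0
[3] 0x02->0x1b len=2 : 38 c0
query mem[0x1f]=0xd6, mem[0x1c]=0xc0, mem[0x07]=0x8d, mem[0x14]=0x44, mem[0x1d]=0x18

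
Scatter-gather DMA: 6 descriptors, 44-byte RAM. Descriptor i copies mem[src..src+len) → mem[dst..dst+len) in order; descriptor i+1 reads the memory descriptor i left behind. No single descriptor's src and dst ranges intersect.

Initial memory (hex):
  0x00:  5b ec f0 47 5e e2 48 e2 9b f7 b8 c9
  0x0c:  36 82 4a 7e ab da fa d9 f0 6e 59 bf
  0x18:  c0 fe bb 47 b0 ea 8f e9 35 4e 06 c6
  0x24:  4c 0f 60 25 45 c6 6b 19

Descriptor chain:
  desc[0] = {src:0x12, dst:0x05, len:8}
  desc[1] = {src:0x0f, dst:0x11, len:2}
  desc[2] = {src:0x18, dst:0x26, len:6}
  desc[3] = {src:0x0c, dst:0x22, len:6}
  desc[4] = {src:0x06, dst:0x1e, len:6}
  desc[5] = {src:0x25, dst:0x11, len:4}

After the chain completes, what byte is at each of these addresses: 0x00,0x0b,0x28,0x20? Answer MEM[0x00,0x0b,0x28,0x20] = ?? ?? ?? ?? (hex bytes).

MEM[0x00,0x0b,0x28,0x20] = 5b c0 bb 6e

D0: mem[0x05..0x0c] <- [fa d9 f0 6e 59 bf c0 fe]
D1: mem[0x11..0x12] <- [7e ab]
D2: mem[0x26..0x2b] <- [c0 fe bb 47 b0 ea]
D3: mem[0x22..0x27] <- [fe 82 4a 7e ab 7e]
D4: mem[0x1e..0x23] <- [d9 f0 6e 59 bf c0]
D5: mem[0x11..0x14] <- [7e ab 7e bb]
query mem[0x00]=0x5b, mem[0x0b]=0xc0, mem[0x28]=0xbb, mem[0x20]=0x6e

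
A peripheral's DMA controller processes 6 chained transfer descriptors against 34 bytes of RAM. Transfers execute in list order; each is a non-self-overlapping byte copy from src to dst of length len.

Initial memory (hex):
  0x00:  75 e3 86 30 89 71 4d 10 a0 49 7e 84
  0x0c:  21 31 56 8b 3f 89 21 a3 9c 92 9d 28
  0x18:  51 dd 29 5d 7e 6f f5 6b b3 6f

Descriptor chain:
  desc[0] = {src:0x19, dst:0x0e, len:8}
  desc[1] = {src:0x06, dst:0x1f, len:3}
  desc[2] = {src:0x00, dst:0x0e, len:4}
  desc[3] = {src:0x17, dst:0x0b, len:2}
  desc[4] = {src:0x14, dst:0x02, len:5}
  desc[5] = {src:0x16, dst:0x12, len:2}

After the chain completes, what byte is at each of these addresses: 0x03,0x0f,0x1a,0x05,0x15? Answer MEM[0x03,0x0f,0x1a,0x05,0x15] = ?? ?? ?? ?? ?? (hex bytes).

#0 dst[0x0e+8] := {0xdd,0x29,0x5d,0x7e,0x6f,0xf5,0x6b,0xb3}
#1 dst[0x1f+3] := {0x4d,0x10,0xa0}
#2 dst[0x0e+4] := {0x75,0xe3,0x86,0x30}
#3 dst[0x0b+2] := {0x28,0x51}
#4 dst[0x02+5] := {0x6b,0xb3,0x9d,0x28,0x51}
#5 dst[0x12+2] := {0x9d,0x28}
query mem[0x03]=0xb3, mem[0x0f]=0xe3, mem[0x1a]=0x29, mem[0x05]=0x28, mem[0x15]=0xb3

MEM[0x03,0x0f,0x1a,0x05,0x15] = b3 e3 29 28 b3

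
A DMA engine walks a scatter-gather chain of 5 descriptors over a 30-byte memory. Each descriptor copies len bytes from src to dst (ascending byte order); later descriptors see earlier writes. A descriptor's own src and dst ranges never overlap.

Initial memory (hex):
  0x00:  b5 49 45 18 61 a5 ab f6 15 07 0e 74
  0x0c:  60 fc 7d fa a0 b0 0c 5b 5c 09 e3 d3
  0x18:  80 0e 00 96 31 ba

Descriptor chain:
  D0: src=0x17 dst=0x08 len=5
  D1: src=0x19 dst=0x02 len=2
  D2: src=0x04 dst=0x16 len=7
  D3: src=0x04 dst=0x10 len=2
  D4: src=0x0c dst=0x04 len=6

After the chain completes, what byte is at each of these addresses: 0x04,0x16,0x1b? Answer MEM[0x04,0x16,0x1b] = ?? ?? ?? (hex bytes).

MEM[0x04,0x16,0x1b] = 96 61 80

#0 dst[0x08+5] := {0xd3,0x80,0x0e,0x00,0x96}
#1 dst[0x02+2] := {0x0e,0x00}
#2 dst[0x16+7] := {0x61,0xa5,0xab,0xf6,0xd3,0x80,0x0e}
#3 dst[0x10+2] := {0x61,0xa5}
#4 dst[0x04+6] := {0x96,0xfc,0x7d,0xfa,0x61,0xa5}
query mem[0x04]=0x96, mem[0x16]=0x61, mem[0x1b]=0x80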